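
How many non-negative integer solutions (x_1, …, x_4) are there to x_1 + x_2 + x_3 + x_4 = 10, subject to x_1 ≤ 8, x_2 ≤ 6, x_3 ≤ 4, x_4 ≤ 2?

97

Ignoring the caps, the number of non-negative solutions to x_1+…+x_4 = 10 is C(13,3) = 286.
Subtract solutions that violate a single cap (substitute x_i' = x_i − (cap_i+1)): x_1 ≥ 9 gives C(4,3) = 4; x_2 ≥ 7 gives C(6,3) = 20; x_3 ≥ 5 gives C(8,3) = 56; x_4 ≥ 3 gives C(10,3) = 120. Together 200.
Add back pairs where two caps are both exceeded: 0 + 0 + 0 + 0 + 1 + 10 = 11.
By inclusion–exclusion the count is 286 − 200 + 11 = 97.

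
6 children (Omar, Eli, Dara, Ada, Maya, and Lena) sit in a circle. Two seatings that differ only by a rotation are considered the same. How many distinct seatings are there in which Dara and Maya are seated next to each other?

Glue Dara and Maya into a block (2 internal orders). Seating 5 units around a circle gives (4)! arrangements.
So 2 × (4)! = 2 × 24 = 48.

48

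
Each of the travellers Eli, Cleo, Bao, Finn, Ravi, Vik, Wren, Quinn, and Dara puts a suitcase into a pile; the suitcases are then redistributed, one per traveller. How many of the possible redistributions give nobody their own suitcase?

Let Aᵢ be the assignments in which traveller i gets their own suitcase. We want the size of the complement of A₁∪…∪A_9.
By inclusion–exclusion this is Σ_{j=0}^{9} (−1)^j C(9,j)·(9−j)!.
Computing: 362880 − 362880 + 181440 − 60480 + 15120 − 3024 + 504 − 72 + 9 − 1 = 133496.

133496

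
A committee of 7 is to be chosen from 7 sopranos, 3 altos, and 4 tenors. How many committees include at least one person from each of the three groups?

2982

With no constraint there are C(14,7) = 3432 possible selections.
Subtract selections that omit an entire group: no sopranos → C(7,7) = 1; no altos → C(11,7) = 330; no tenors → C(10,7) = 120.
Add back selections omitting two groups (i.e. drawn from a single group): C(7,7) + C(3,7) + C(4,7) = 1.
By inclusion–exclusion: 3432 − 451 + 1 = 2982.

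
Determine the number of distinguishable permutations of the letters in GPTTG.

GPTTG has 5 letters with G appearing twice and T appearing twice.
The number of distinct arrangements is 5!/(2!·2!) = 120/4 = 30.

30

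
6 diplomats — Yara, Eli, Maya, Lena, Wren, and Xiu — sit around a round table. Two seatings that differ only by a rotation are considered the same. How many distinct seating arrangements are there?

Around a circle, 6 distinct people have 6!/6 = (5)! = 120 rotationally distinct seatings.

120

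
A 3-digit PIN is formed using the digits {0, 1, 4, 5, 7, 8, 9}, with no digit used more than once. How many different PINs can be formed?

210

With no repetition, fill the 3 digits in order: 7 choices, then 6, down to 5.
That product is 7 × 6 × 5 = 210.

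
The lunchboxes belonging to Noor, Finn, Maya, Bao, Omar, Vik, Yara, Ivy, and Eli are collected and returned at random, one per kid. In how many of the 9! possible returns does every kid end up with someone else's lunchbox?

133496

Count assignments avoiding every fixed point. For any j of the 9 kids fixed to their own lunchbox, the other 9−j can be arranged in (9−j)! ways.
By inclusion–exclusion this is Σ_{j=0}^{9} (−1)^j C(9,j)·(9−j)!.
Computing: 362880 − 362880 + 181440 − 60480 + 15120 − 3024 + 504 − 72 + 9 − 1 = 133496.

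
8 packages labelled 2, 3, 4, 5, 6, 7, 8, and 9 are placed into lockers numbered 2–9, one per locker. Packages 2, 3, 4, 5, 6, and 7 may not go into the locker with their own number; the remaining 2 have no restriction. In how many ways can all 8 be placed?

18806

Let Aᵢ (for 2 ≤ i ≤ 7) be the placements that put package i in its forbidden locker. Any j of these fix j positions, leaving (8−j)! ways to fill the rest, and there are C(6,j) ways to pick which j.
By inclusion–exclusion, the number of valid placements is Σ_{j=0}^{6} (−1)^j C(6,j)·(8−j)!.
Computing: 40320 − 30240 + 10800 − 2400 + 360 − 36 + 2 = 18806.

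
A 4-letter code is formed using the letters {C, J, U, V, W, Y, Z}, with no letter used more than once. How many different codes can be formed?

840

With no repetition, fill the 4 letters in order: 7 choices, then 6, down to 4.
That product is 7 × 6 × 5 × 4 = 840.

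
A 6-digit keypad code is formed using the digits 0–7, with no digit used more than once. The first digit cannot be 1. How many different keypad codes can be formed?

The first digit has 8−1 = 7 choices (anything except 1).
The remaining 5 digits are filled from the other 7 symbols without repetition: 7 × 6 × 5 × 4 × 3 = 2520.
Total: 7 × 2520 = 17640.

17640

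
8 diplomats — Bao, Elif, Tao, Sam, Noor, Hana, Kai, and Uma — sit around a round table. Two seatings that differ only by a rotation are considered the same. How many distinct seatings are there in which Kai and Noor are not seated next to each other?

Without the restriction there are (7)! = 5040 seatings.
Seatings with Kai beside Noor: treat them as a block with 2 internal orders, giving 2 × (6)! = 1440.
Subtracting, 5040 − 1440 = 3600.

3600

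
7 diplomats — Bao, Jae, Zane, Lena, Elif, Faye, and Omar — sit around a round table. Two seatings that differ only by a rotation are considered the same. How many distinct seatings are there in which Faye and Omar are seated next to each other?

Glue Faye and Omar into a block (2 internal orders). Seating 6 units around a circle gives (5)! arrangements.
So 2 × (5)! = 2 × 120 = 240.

240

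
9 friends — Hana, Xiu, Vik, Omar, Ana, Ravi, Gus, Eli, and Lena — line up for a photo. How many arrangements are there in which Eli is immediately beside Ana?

80640

Place the 7 others and the Eli-Ana pair as 8 objects in a line; the pair has 2 internal arrangements.
So the count is 2·(8)! = 80640.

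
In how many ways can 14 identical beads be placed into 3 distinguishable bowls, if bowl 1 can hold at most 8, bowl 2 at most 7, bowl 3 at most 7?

By stars and bars, unrestricted non-negative solutions to x_1+…+x_3 = 14 number C(14+2,2) = 120.
Subtract solutions that violate a single cap (substitute x_i' = x_i − (cap_i+1)): x_1 ≥ 9 gives C(7,2) = 21; x_2 ≥ 8 gives C(8,2) = 28; x_3 ≥ 8 gives C(8,2) = 28. Together 77.
No two caps can be exceeded simultaneously, so the pair terms are all 0.
By inclusion–exclusion the count is 120 − 77 + 0 = 43.

43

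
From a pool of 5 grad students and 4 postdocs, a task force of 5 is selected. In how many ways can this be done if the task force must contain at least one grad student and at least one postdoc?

With no constraint there are C(9,5) = 126 possible selections.
Selections missing a whole group: no grad students → C(4,5) = 0; no postdocs → C(5,5) = 1.
Both groups omitted at once is impossible, so 126 − 1 = 125.

125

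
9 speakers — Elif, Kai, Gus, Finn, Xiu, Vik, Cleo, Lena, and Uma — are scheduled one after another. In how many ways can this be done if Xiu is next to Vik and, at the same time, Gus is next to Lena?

20160

Treat {Xiu,Vik} as one block (2 orders) and {Gus,Lena} as another (2 orders).
That leaves 7 units to arrange: 2 × 2 × 7! = 4 × 5040 = 20160.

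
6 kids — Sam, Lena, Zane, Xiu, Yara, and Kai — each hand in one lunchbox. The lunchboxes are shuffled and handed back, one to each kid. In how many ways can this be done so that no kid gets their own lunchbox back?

Let Aᵢ be the assignments in which kid i gets their own lunchbox. We want the size of the complement of A₁∪…∪A_6.
By inclusion–exclusion this is Σ_{j=0}^{6} (−1)^j C(6,j)·(6−j)!.
Computing: 720 − 720 + 360 − 120 + 30 − 6 + 1 = 265.

265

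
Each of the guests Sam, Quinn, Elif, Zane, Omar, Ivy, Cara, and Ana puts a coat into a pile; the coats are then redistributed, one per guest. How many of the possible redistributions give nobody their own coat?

14833

Let Aᵢ be the assignments in which guest i gets their own coat. We want the size of the complement of A₁∪…∪A_8.
By inclusion–exclusion this is Σ_{j=0}^{8} (−1)^j C(8,j)·(8−j)!.
Computing: 40320 − 40320 + 20160 − 6720 + 1680 − 336 + 56 − 8 + 1 = 14833.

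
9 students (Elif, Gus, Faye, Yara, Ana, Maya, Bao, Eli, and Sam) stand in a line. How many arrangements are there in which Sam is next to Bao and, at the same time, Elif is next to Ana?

Treat {Sam,Bao} as one block (2 orders) and {Elif,Ana} as another (2 orders).
That leaves 7 units to arrange: 2 × 2 × 7! = 4 × 5040 = 20160.

20160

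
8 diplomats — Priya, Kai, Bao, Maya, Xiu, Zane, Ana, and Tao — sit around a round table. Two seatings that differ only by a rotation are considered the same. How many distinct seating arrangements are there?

Fix one person's seat to break rotational symmetry; the remaining 7 people can be arranged in (7)! = 5040 ways.

5040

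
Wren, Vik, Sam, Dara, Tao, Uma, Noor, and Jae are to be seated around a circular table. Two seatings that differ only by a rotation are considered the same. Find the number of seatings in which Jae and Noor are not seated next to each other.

3600

Without the restriction there are (7)! = 5040 seatings.
Seatings with Jae beside Noor: treat them as a block with 2 internal orders, giving 2 × (6)! = 1440.
Subtracting, 5040 − 1440 = 3600.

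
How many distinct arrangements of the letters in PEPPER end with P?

Fix P in the last position and arrange the remaining 5 letters.
Those 5 letters have E appearing twice and P appearing twice, giving (5)!/(2!·2!) = 30.

30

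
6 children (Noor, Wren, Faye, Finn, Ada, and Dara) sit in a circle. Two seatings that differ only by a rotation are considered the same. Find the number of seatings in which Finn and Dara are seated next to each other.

Glue Finn and Dara into a block (2 internal orders). Seating 5 units around a circle gives (4)! arrangements.
So 2 × (4)! = 2 × 24 = 48.

48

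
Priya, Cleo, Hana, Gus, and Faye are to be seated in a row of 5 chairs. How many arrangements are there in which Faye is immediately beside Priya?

Treat {Faye, Priya} as a single unit. There are 4 units to order, and the pair itself can be ordered 2 ways.
That gives 2 × 4! = 2 × 24 = 48.

48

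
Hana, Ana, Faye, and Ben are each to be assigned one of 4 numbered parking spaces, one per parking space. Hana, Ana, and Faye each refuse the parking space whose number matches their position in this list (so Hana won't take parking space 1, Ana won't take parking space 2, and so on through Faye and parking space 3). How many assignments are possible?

11

Let Aᵢ (for i ∈ {1, 2, 3}) be the placements that put person i in their forbidden parking space. Any j of these fix j positions, leaving (4−j)! ways to fill the rest, and there are C(3,j) ways to pick which j.
By inclusion–exclusion, the number of valid placements is Σ_{j=0}^{3} (−1)^j C(3,j)·(4−j)!.
Computing: 24 − 18 + 6 − 1 = 11.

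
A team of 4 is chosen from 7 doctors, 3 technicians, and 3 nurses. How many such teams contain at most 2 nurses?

Split by how many nurses are chosen (0 through 2).
Sum: C(3,0)·C(10,4) + C(3,1)·C(10,3) + C(3,2)·C(10,2) = 210 + 360 + 135 = 705.

705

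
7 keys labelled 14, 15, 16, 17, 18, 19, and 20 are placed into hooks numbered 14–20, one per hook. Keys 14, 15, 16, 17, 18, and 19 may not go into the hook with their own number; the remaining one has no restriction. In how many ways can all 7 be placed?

Let Aᵢ (for 14 ≤ i ≤ 19) be the placements that put key i in its forbidden hook. Any j of these fix j positions, leaving (7−j)! ways to fill the rest, and there are C(6,j) ways to pick which j.
By inclusion–exclusion, the number of valid placements is Σ_{j=0}^{6} (−1)^j C(6,j)·(7−j)!.
Computing: 5040 − 4320 + 1800 − 480 + 90 − 12 + 1 = 2119.

2119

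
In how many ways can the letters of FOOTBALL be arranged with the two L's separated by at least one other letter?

Total arrangements of FOOTBALL: 8!/(2!·2!) = 10080.
Arrangements with the L's together: treat LL as one letter, giving (7)!/(2!) = 2520.
Subtracting, 10080 − 2520 = 7560 arrangements keep the L's apart.

7560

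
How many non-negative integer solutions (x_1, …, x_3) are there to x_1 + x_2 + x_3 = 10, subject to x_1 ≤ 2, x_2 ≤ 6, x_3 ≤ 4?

Without the upper bounds there are C(12,2) = 66 ways to split 10 among 3 variables.
Subtract solutions that violate a single cap (substitute x_i' = x_i − (cap_i+1)): x_1 ≥ 3 gives C(9,2) = 36; x_2 ≥ 7 gives C(5,2) = 10; x_3 ≥ 5 gives C(7,2) = 21. Together 67.
Add back pairs where two caps are both exceeded: 1 + 6 + 0 = 7.
By inclusion–exclusion the count is 66 − 67 + 7 = 6.

6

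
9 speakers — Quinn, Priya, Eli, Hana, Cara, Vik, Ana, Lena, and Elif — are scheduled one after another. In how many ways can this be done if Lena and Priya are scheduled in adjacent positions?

Place the 7 others and the Lena-Priya pair as 8 objects in a line; the pair has 2 internal arrangements.
So the count is 2·(8)! = 80640.

80640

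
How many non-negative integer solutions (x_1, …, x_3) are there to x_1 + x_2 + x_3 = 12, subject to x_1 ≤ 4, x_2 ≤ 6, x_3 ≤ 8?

25

By stars and bars, unrestricted non-negative solutions to x_1+…+x_3 = 12 number C(12+2,2) = 91.
Subtract solutions that violate a single cap (substitute x_i' = x_i − (cap_i+1)): x_1 ≥ 5 gives C(9,2) = 36; x_2 ≥ 7 gives C(7,2) = 21; x_3 ≥ 9 gives C(5,2) = 10. Together 67.
Add back pairs where two caps are both exceeded: 1 + 0 + 0 = 1.
By inclusion–exclusion the count is 91 − 67 + 1 = 25.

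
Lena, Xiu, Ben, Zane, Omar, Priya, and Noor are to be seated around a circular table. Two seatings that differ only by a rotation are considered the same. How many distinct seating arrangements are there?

Fix one person's seat to break rotational symmetry; the remaining 6 people can be arranged in (6)! = 720 ways.

720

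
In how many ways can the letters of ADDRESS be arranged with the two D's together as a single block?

Treat the 2 copies of D as a single block. The multiset to arrange is then {DD, A, E, R, S, S}, 6 items in all.
That gives (6)!/(2!) = 360 arrangements.

360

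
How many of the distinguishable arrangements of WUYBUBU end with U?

180

Fix U in the last position and arrange the remaining 6 letters.
Those 6 letters have B appearing twice and U appearing twice, giving (6)!/(2!·2!) = 180.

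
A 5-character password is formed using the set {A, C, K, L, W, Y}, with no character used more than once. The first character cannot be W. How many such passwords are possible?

600

The first character has 6−1 = 5 choices (anything except W).
The remaining 4 characters are filled from the other 5 symbols without repetition: 5 × 4 × 3 × 2 = 120.
Total: 5 × 120 = 600.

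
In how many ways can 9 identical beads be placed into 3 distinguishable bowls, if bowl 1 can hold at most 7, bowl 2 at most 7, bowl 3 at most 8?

48

Ignoring the caps, the number of non-negative solutions to x_1+…+x_3 = 9 is C(11,2) = 55.
Subtract solutions that violate a single cap (substitute x_i' = x_i − (cap_i+1)): x_1 ≥ 8 gives C(3,2) = 3; x_2 ≥ 8 gives C(3,2) = 3; x_3 ≥ 9 gives C(2,2) = 1. Together 7.
No two caps can be exceeded simultaneously, so the pair terms are all 0.
By inclusion–exclusion the count is 55 − 7 + 0 = 48.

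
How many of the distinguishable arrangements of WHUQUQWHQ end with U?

1680

Fix U in the last position and arrange the remaining 8 letters.
Those 8 letters have H appearing twice, Q appearing 3 times, and W appearing twice, giving (8)!/(3!·2!·2!) = 1680.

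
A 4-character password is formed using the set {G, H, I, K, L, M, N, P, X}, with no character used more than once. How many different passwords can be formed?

3024

Choose and order 4 of the 9 symbols: the first character has 9 options, the next 8, then 7, 6.
9 × 8 × 7 × 6 = 3024.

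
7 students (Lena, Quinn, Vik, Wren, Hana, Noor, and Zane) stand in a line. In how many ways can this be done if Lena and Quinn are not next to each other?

3600

There are 7! = 5040 arrangements in all. If Lena and Quinn are adjacent, merging them into one block gives 2·(6)! = 1440 arrangements.
Complementary counting: 5040 − 1440 = 3600.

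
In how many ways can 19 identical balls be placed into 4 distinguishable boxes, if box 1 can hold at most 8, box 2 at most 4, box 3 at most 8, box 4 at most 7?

Ignoring the caps, the number of non-negative solutions to x_1+…+x_4 = 19 is C(22,3) = 1540.
Subtract solutions that violate a single cap (substitute x_i' = x_i − (cap_i+1)): x_1 ≥ 9 gives C(13,3) = 286; x_2 ≥ 5 gives C(17,3) = 680; x_3 ≥ 9 gives C(13,3) = 286; x_4 ≥ 8 gives C(14,3) = 364. Together 1616.
Add back pairs where two caps are both exceeded: 56 + 4 + 10 + 56 + 84 + 10 = 220.
By inclusion–exclusion the count is 1540 − 1616 + 220 = 144.

144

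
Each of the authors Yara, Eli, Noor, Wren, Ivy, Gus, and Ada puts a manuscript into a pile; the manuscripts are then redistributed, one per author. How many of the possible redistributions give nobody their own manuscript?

1854

This is the derangement count D_7: permutations of 7 items with no fixed point.
By inclusion–exclusion this is Σ_{j=0}^{7} (−1)^j C(7,j)·(7−j)!.
Computing: 5040 − 5040 + 2520 − 840 + 210 − 42 + 7 − 1 = 1854.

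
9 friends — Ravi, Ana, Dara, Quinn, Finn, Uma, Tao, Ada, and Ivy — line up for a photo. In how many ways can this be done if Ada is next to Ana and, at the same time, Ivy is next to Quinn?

Treat {Ada,Ana} as one block (2 orders) and {Ivy,Quinn} as another (2 orders).
That leaves 7 units to arrange: 2 × 2 × 7! = 4 × 5040 = 20160.

20160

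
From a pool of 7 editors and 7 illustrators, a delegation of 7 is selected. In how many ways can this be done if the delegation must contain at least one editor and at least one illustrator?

3430

Unrestricted: C(14,7) = 3432 ways to pick any 7 of the 14.
Subtract selections that omit an entire group: no editors → C(7,7) = 1; no illustrators → C(7,7) = 1.
Both groups omitted at once is impossible, so 3432 − 2 = 3430.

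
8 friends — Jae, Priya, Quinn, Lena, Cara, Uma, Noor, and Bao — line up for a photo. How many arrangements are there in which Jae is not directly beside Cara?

30240

Of the 8! = 40320 arrangements, those with Jae and Cara adjacent number 2 × 7! = 10080 (treat the pair as a block with 2 internal orders).
So 40320 − 10080 = 30240 arrangements keep them apart.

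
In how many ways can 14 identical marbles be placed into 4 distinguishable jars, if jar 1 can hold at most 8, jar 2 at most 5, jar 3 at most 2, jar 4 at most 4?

45

Ignoring the caps, the number of non-negative solutions to x_1+…+x_4 = 14 is C(17,3) = 680.
Subtract solutions that violate a single cap (substitute x_i' = x_i − (cap_i+1)): x_1 ≥ 9 gives C(8,3) = 56; x_2 ≥ 6 gives C(11,3) = 165; x_3 ≥ 3 gives C(14,3) = 364; x_4 ≥ 5 gives C(12,3) = 220. Together 805.
Add back pairs where two caps are both exceeded: 0 + 10 + 1 + 56 + 20 + 84 = 171.
Subtract triples: 0 + 0 + 0 + 1 = 1.
By inclusion–exclusion the count is 680 − 805 + 171 − 1 = 45.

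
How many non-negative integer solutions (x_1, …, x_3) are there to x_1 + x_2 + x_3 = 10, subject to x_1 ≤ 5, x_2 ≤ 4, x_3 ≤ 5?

15

Without the upper bounds there are C(12,2) = 66 ways to split 10 among 3 variables.
Subtract solutions that violate a single cap (substitute x_i' = x_i − (cap_i+1)): x_1 ≥ 6 gives C(6,2) = 15; x_2 ≥ 5 gives C(7,2) = 21; x_3 ≥ 6 gives C(6,2) = 15. Together 51.
No two caps can be exceeded simultaneously, so the pair terms are all 0.
By inclusion–exclusion the count is 66 − 51 + 0 = 15.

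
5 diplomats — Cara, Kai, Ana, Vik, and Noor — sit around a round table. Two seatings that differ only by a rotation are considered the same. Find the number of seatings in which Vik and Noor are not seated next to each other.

12

All circular seatings of 5 people number (4)! = 24.
Those with Vik next to Noor: fuse the pair into one unit and seat 4 units around a circle — 2·(3)! = 12.
Subtracting, 24 − 12 = 12.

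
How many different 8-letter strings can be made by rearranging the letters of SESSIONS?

1680

The 8 letters of SESSIONS have repeats: S appearing 4 times.
So there are 8! / (4!) = 1680 distinguishable arrangements.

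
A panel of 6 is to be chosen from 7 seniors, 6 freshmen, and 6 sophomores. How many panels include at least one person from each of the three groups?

22785

With no constraint there are C(19,6) = 27132 possible selections.
Subtract selections that omit an entire group: no seniors → C(12,6) = 924; no freshmen → C(13,6) = 1716; no sophomores → C(13,6) = 1716.
Add back selections omitting two groups (i.e. drawn from a single group): C(7,6) + C(6,6) + C(6,6) = 9.
By inclusion–exclusion: 27132 − 4356 + 9 = 22785.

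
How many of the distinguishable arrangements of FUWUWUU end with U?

60

With the last slot taken by U, it remains to arrange the other 6 letters (FWUWUU).
Those 6 letters have U appearing 3 times and W appearing twice, giving (6)!/(3!·2!) = 60.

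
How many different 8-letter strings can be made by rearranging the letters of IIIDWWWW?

The 8 letters of IIIDWWWW have repeats: I appearing 3 times and W appearing 4 times.
So there are 8! / (4!·3!) = 280 distinguishable arrangements.

280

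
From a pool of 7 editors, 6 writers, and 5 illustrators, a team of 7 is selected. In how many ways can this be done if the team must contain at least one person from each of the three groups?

28987

Unrestricted: C(18,7) = 31824 ways to pick any 7 of the 18.
Subtract selections that omit an entire group: no editors → C(11,7) = 330; no writers → C(12,7) = 792; no illustrators → C(13,7) = 1716.
Add back selections omitting two groups (i.e. drawn from a single group): C(7,7) + C(6,7) + C(5,7) = 1.
By inclusion–exclusion: 31824 − 2838 + 1 = 28987.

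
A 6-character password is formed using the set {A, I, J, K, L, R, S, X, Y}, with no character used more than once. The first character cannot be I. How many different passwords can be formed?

The first character has 9−1 = 8 choices (anything except I).
The remaining 5 characters are filled from the other 8 symbols without repetition: 8 × 7 × 6 × 5 × 4 = 6720.
Total: 8 × 6720 = 53760.

53760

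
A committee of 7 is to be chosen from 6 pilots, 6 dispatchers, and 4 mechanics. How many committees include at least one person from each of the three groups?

Unrestricted: C(16,7) = 11440 ways to pick any 7 of the 16.
Subtract selections that omit an entire group: no pilots → C(10,7) = 120; no dispatchers → C(10,7) = 120; no mechanics → C(12,7) = 792.
Add back selections omitting two groups (i.e. drawn from a single group): C(6,7) + C(6,7) + C(4,7) = 0.
By inclusion–exclusion: 11440 − 1032 + 0 = 10408.

10408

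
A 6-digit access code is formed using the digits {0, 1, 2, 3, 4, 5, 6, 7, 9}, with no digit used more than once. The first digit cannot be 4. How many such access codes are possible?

The first digit has 9−1 = 8 choices (anything except 4).
The remaining 5 digits are filled from the other 8 symbols without repetition: 8 × 7 × 6 × 5 × 4 = 6720.
Total: 8 × 6720 = 53760.

53760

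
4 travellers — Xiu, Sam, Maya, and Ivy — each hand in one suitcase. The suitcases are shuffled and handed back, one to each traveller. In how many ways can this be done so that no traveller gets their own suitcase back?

Count assignments avoiding every fixed point. For any j of the 4 travellers fixed to their own suitcase, the other 4−j can be arranged in (4−j)! ways.
By inclusion–exclusion this is Σ_{j=0}^{4} (−1)^j C(4,j)·(4−j)!.
Computing: 24 − 24 + 12 − 4 + 1 = 9.

9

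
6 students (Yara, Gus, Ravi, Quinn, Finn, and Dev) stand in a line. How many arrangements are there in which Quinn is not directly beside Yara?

480

Of the 6! = 720 arrangements, those with Quinn and Yara adjacent number 2 × 5! = 240 (treat the pair as a block with 2 internal orders).
So 720 − 240 = 480 arrangements keep them apart.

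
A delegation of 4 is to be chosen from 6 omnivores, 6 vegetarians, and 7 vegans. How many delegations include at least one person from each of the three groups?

2016

With no constraint there are C(19,4) = 3876 possible selections.
Subtract selections that omit an entire group: no omnivores → C(13,4) = 715; no vegetarians → C(13,4) = 715; no vegans → C(12,4) = 495.
Add back selections omitting two groups (i.e. drawn from a single group): C(6,4) + C(6,4) + C(7,4) = 65.
By inclusion–exclusion: 3876 − 1925 + 65 = 2016.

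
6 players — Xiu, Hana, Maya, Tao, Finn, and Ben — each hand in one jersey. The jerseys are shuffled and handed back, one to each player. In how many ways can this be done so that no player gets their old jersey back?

265

This is the derangement count D_6: permutations of 6 items with no fixed point.
By inclusion–exclusion this is Σ_{j=0}^{6} (−1)^j C(6,j)·(6−j)!.
Computing: 720 − 720 + 360 − 120 + 30 − 6 + 1 = 265.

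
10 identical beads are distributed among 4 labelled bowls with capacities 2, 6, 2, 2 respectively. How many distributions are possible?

Ignoring the caps, the number of non-negative solutions to x_1+…+x_4 = 10 is C(13,3) = 286.
Subtract solutions that violate a single cap (substitute x_i' = x_i − (cap_i+1)): x_1 ≥ 3 gives C(10,3) = 120; x_2 ≥ 7 gives C(6,3) = 20; x_3 ≥ 3 gives C(10,3) = 120; x_4 ≥ 3 gives C(10,3) = 120. Together 380.
Add back pairs where two caps are both exceeded: 1 + 35 + 35 + 1 + 1 + 35 = 108.
Subtract triples: 0 + 0 + 4 + 0 = 4.
By inclusion–exclusion the count is 286 − 380 + 108 − 4 = 10.

10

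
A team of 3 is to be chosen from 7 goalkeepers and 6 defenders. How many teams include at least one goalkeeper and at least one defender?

Unrestricted: C(13,3) = 286 ways to pick any 3 of the 13.
Subtract selections that omit an entire group: no goalkeepers → C(6,3) = 20; no defenders → C(7,3) = 35.
Both groups omitted at once is impossible, so 286 − 55 = 231.

231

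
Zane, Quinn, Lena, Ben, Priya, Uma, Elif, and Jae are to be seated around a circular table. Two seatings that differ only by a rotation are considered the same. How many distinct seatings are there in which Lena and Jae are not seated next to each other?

3600

Without the restriction there are (7)! = 5040 seatings.
Seatings with Lena beside Jae: treat them as a block with 2 internal orders, giving 2 × (6)! = 1440.
Subtracting, 5040 − 1440 = 3600.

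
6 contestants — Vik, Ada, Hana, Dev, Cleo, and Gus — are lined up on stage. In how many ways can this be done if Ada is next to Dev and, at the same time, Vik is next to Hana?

96

Treat {Ada,Dev} as one block (2 orders) and {Vik,Hana} as another (2 orders).
That leaves 4 units to arrange: 2 × 2 × 4! = 4 × 24 = 96.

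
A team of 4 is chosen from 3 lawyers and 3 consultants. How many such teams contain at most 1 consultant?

Split by how many consultants are chosen (0 through 1).
Sum: C(3,0)·C(3,4) + C(3,1)·C(3,3) = 0 + 3 = 3.

3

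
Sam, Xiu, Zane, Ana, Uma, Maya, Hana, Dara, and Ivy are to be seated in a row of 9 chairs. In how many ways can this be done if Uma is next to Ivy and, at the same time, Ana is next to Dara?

20160

Treat {Uma,Ivy} as one block (2 orders) and {Ana,Dara} as another (2 orders).
That leaves 7 units to arrange: 2 × 2 × 7! = 4 × 5040 = 20160.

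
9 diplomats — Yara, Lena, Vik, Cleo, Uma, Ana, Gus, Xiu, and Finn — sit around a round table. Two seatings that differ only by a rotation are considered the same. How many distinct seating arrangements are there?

40320

Seat Yara anywhere (absorbing the rotational symmetry), then permute the other 8: (8)! = 40320.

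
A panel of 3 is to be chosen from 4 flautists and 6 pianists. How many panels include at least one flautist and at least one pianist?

Total 3-person selections from all 10: C(10,3) = 120.
Subtract selections that omit an entire group: no flautists → C(6,3) = 20; no pianists → C(4,3) = 4.
Both groups omitted at once is impossible, so 120 − 24 = 96.

96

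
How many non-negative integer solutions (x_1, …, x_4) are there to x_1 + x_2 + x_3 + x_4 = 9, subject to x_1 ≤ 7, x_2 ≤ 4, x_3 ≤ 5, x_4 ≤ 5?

141

By stars and bars, unrestricted non-negative solutions to x_1+…+x_4 = 9 number C(9+3,3) = 220.
Subtract solutions that violate a single cap (substitute x_i' = x_i − (cap_i+1)): x_1 ≥ 8 gives C(4,3) = 4; x_2 ≥ 5 gives C(7,3) = 35; x_3 ≥ 6 gives C(6,3) = 20; x_4 ≥ 6 gives C(6,3) = 20. Together 79.
No two caps can be exceeded simultaneously, so the pair terms are all 0.
By inclusion–exclusion the count is 220 − 79 + 0 = 141.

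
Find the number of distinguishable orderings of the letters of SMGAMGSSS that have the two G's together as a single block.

Treat the 2 copies of G as a single block. The multiset to arrange is then {GG, A, M, M, S, S, S, S}, 8 items in all.
That gives (8)!/(4!·2!) = 840 arrangements.

840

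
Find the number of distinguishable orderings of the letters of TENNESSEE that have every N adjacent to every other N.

840

Treat the 2 copies of N as a single block. The multiset to arrange is then {NN, E, E, E, E, S, S, T}, 8 items in all.
That gives (8)!/(4!·2!) = 840 arrangements.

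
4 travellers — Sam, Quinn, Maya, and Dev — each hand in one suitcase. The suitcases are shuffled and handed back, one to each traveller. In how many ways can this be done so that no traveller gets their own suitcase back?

This is the derangement count D_4: permutations of 4 items with no fixed point.
By inclusion–exclusion this is Σ_{j=0}^{4} (−1)^j C(4,j)·(4−j)!.
Computing: 24 − 24 + 12 − 4 + 1 = 9.

9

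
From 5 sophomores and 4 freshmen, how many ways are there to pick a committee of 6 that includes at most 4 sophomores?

Split by how many sophomores are chosen (0 through 4).
Sum: C(5,0)·C(4,6) + C(5,1)·C(4,5) + C(5,2)·C(4,4) + C(5,3)·C(4,3) + C(5,4)·C(4,2) = 0 + 0 + 10 + 40 + 30 = 80.

80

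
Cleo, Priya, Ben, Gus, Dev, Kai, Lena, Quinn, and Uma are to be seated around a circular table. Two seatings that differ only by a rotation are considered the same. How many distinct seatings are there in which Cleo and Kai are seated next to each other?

10080

Glue Cleo and Kai into a block (2 internal orders). Seating 8 units around a circle gives (7)! arrangements.
So 2 × (7)! = 2 × 5040 = 10080.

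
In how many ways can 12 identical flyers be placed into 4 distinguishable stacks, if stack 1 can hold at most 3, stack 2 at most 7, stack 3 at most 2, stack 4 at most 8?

77

Ignoring the caps, the number of non-negative solutions to x_1+…+x_4 = 12 is C(15,3) = 455.
Subtract solutions that violate a single cap (substitute x_i' = x_i − (cap_i+1)): x_1 ≥ 4 gives C(11,3) = 165; x_2 ≥ 8 gives C(7,3) = 35; x_3 ≥ 3 gives C(12,3) = 220; x_4 ≥ 9 gives C(6,3) = 20. Together 440.
Add back pairs where two caps are both exceeded: 1 + 56 + 0 + 4 + 0 + 1 = 62.
By inclusion–exclusion the count is 455 − 440 + 62 = 77.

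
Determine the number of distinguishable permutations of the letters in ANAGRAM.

840

The 7 letters of ANAGRAM have repeats: A appearing 3 times.
So there are 7! / (3!) = 840 distinguishable arrangements.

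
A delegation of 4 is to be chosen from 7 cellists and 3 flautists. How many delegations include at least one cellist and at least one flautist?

Unrestricted: C(10,4) = 210 ways to pick any 4 of the 10.
Selections missing a whole group: no cellists → C(3,4) = 0; no flautists → C(7,4) = 35.
Both groups omitted at once is impossible, so 210 − 35 = 175.

175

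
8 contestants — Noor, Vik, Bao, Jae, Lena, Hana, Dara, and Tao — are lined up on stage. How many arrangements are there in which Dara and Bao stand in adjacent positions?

10080

Glue Dara and Bao into one block (2 internal orders), leaving 7 units to arrange in a row.
That gives 2 × 7! = 2 × 5040 = 10080.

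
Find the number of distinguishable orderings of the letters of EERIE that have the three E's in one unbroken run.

Treat the 3 copies of E as a single block. The multiset to arrange is then {EEE, I, R}, 3 items in all.
All 3 items are distinct, so there are (3)! = 6 arrangements.

6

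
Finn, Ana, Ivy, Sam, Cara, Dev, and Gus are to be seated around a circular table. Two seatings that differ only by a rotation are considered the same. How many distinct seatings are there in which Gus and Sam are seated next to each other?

Glue Gus and Sam into a block (2 internal orders). Seating 6 units around a circle gives (5)! arrangements.
So 2 × (5)! = 2 × 120 = 240.

240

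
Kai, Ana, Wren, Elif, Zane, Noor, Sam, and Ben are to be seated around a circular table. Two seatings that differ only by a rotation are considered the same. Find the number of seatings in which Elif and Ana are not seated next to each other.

3600

Without the restriction there are (7)! = 5040 seatings.
Seatings with Elif beside Ana: treat them as a block with 2 internal orders, giving 2 × (6)! = 1440.
Subtracting, 5040 − 1440 = 3600.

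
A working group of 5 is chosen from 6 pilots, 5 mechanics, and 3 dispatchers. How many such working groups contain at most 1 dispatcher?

1452

Split by how many dispatchers are chosen (0 through 1).
Sum: C(3,0)·C(11,5) + C(3,1)·C(11,4) = 462 + 990 = 1452.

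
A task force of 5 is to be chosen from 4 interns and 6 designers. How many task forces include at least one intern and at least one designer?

246

Total 5-person selections from all 10: C(10,5) = 252.
Subtract selections that omit an entire group: no interns → C(6,5) = 6; no designers → C(4,5) = 0.
Both groups omitted at once is impossible, so 252 − 6 = 246.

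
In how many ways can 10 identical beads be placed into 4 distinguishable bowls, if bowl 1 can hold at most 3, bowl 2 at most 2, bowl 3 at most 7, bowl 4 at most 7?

82

Ignoring the caps, the number of non-negative solutions to x_1+…+x_4 = 10 is C(13,3) = 286.
Subtract solutions that violate a single cap (substitute x_i' = x_i − (cap_i+1)): x_1 ≥ 4 gives C(9,3) = 84; x_2 ≥ 3 gives C(10,3) = 120; x_3 ≥ 8 gives C(5,3) = 10; x_4 ≥ 8 gives C(5,3) = 10. Together 224.
Add back pairs where two caps are both exceeded: 20 + 0 + 0 + 0 + 0 + 0 = 20.
By inclusion–exclusion the count is 286 − 224 + 20 = 82.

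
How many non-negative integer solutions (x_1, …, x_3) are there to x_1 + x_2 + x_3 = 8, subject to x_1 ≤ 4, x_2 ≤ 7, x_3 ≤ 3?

19

Ignoring the caps, the number of non-negative solutions to x_1+…+x_3 = 8 is C(10,2) = 45.
Subtract solutions that violate a single cap (substitute x_i' = x_i − (cap_i+1)): x_1 ≥ 5 gives C(5,2) = 10; x_2 ≥ 8 gives C(2,2) = 1; x_3 ≥ 4 gives C(6,2) = 15. Together 26.
No two caps can be exceeded simultaneously, so the pair terms are all 0.
By inclusion–exclusion the count is 45 − 26 + 0 = 19.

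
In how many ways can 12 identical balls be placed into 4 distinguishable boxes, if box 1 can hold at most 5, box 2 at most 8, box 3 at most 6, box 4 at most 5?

By stars and bars, unrestricted non-negative solutions to x_1+…+x_4 = 12 number C(12+3,3) = 455.
Subtract solutions that violate a single cap (substitute x_i' = x_i − (cap_i+1)): x_1 ≥ 6 gives C(9,3) = 84; x_2 ≥ 9 gives C(6,3) = 20; x_3 ≥ 7 gives C(8,3) = 56; x_4 ≥ 6 gives C(9,3) = 84. Together 244.
Add back pairs where two caps are both exceeded: 0 + 0 + 1 + 0 + 0 + 0 = 1.
By inclusion–exclusion the count is 455 − 244 + 1 = 212.

212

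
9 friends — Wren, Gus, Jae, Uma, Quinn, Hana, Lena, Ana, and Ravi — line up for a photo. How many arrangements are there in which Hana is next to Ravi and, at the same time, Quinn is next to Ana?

Treat {Hana,Ravi} as one block (2 orders) and {Quinn,Ana} as another (2 orders).
That leaves 7 units to arrange: 2 × 2 × 7! = 4 × 5040 = 20160.

20160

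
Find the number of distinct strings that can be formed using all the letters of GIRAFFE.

2520

Letter multiplicities in GIRAFFE: A×1, E×1, F×2, G×1, I×1, R×1.
The number of distinct arrangements is 7!/(2!) = 5040/2 = 2520.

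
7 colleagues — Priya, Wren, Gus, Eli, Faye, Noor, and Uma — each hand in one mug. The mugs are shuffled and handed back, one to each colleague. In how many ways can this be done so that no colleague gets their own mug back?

Let Aᵢ be the assignments in which colleague i gets their own mug. We want the size of the complement of A₁∪…∪A_7.
By inclusion–exclusion this is Σ_{j=0}^{7} (−1)^j C(7,j)·(7−j)!.
Computing: 5040 − 5040 + 2520 − 840 + 210 − 42 + 7 − 1 = 1854.

1854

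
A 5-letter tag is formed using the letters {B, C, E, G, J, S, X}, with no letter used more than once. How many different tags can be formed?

2520

This is a permutation of 5 out of 7: P(7,5) = 7!/2!.
7 × 6 × 5 × 4 × 3 = 2520.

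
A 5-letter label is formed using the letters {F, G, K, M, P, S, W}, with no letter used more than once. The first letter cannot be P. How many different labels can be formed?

The first letter has 7−1 = 6 choices (anything except P).
The remaining 4 letters are filled from the other 6 symbols without repetition: 6 × 5 × 4 × 3 = 360.
Total: 6 × 360 = 2160.

2160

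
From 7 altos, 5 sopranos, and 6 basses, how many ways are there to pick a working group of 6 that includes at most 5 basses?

18563

Split by how many basses are chosen (0 through 5).
Sum: C(6,0)·C(12,6) + C(6,1)·C(12,5) + C(6,2)·C(12,4) + C(6,3)·C(12,3) + C(6,4)·C(12,2) + C(6,5)·C(12,1) = 924 + 4752 + 7425 + 4400 + 990 + 72 = 18563.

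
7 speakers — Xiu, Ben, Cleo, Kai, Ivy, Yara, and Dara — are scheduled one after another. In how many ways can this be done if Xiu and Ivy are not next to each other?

Of the 7! = 5040 arrangements, those with Xiu and Ivy adjacent number 2 × 6! = 1440 (treat the pair as a block with 2 internal orders).
So 5040 − 1440 = 3600 arrangements keep them apart.

3600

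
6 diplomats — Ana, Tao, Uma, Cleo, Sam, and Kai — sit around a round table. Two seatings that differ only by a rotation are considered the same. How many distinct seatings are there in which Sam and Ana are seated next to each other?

Treat {Sam, Ana} as one unit (2 internal orders) and seat the resulting 5 units around the table: (4)! circular arrangements.
So 2 × (4)! = 2 × 24 = 48.

48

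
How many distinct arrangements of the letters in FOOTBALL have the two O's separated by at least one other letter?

7560

Total arrangements of FOOTBALL: 8!/(2!·2!) = 10080.
Arrangements with the O's together: treat OO as one letter, giving (7)!/(2!) = 2520.
Subtracting, 10080 − 2520 = 7560 arrangements keep the O's apart.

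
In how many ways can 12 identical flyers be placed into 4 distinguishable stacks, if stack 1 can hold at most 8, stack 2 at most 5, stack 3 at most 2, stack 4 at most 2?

Ignoring the caps, the number of non-negative solutions to x_1+…+x_4 = 12 is C(15,3) = 455.
Subtract solutions that violate a single cap (substitute x_i' = x_i − (cap_i+1)): x_1 ≥ 9 gives C(6,3) = 20; x_2 ≥ 6 gives C(9,3) = 84; x_3 ≥ 3 gives C(12,3) = 220; x_4 ≥ 3 gives C(12,3) = 220. Together 544.
Add back pairs where two caps are both exceeded: 0 + 1 + 1 + 20 + 20 + 84 = 126.
Subtract triples: 0 + 0 + 0 + 1 = 1.
By inclusion–exclusion the count is 455 − 544 + 126 − 1 = 36.

36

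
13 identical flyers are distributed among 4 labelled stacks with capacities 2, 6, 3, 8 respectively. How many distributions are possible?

Ignoring the caps, the number of non-negative solutions to x_1+…+x_4 = 13 is C(16,3) = 560.
Subtract solutions that violate a single cap (substitute x_i' = x_i − (cap_i+1)): x_1 ≥ 3 gives C(13,3) = 286; x_2 ≥ 7 gives C(9,3) = 84; x_3 ≥ 4 gives C(12,3) = 220; x_4 ≥ 9 gives C(7,3) = 35. Together 625.
Add back pairs where two caps are both exceeded: 20 + 84 + 4 + 10 + 0 + 1 = 119.
By inclusion–exclusion the count is 560 − 625 + 119 = 54.

54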